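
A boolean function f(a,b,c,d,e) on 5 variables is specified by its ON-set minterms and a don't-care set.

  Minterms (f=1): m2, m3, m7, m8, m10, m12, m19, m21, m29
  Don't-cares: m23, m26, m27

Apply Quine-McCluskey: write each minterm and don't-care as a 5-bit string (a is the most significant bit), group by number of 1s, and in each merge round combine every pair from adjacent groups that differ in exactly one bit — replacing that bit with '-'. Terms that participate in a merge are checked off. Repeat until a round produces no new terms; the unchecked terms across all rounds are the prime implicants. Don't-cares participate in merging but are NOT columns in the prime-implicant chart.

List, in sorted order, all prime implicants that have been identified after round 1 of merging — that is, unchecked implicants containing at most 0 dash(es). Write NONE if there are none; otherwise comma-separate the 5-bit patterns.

[col 0] 00010*, 00011*, 00111*, 01000*, 01010*, 01100*, 10011*, 10101*, 10111*, 11010*, 11011*, 11101*
[col 1] -0011*, -0111*, -1010, 0-010, 00-11*, 0001-, 01-00, 010-0, 1-011, 1-101, 10-11*, 101-1, 1101-
[col 2] -0-11
Prime implicants: -0-11, -1010, 0-010, 0001-, 01-00, 010-0, 1-011, 1-101, 101-1, 1101-

NONE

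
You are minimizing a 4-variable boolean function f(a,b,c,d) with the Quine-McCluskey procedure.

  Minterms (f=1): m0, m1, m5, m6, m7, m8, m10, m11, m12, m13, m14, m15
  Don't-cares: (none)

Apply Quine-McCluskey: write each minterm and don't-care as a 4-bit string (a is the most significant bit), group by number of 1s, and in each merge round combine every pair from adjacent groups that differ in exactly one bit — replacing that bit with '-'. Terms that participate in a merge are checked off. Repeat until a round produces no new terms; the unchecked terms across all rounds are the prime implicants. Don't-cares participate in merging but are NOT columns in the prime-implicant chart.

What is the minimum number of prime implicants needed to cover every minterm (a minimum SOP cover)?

5

[col 0] 0000*, 0001*, 0101*, 0110*, 0111*, 1000*, 1010*, 1011*, 1100*, 1101*, 1110*, 1111*
[col 1] -000, -101*, -110*, -111*, 0-01, 000-, 01-1*, 011-*, 1-00*, 1-10*, 1-11*, 10-0*, 101-*, 11-0*, 11-1*, 110-*, 111-*
[col 2] -1-1, -11-, 1--0, 1-1-, 11--
Prime implicants: -000, -1-1, -11-, 0-01, 000-, 1--0, 1-1-, 11--
PI chart (minterm → PIs covering it):
  0 | -000,000-
  1 | 0-01,000-
  5 | -1-1,0-01
  6 | -11-  (sole → essential)
  7 | -1-1,-11-
  8 | -000,1--0
  10 | 1--0,1-1-
  11 | 1-1-  (sole → essential)
  12 | 1--0,11--
  13 | -1-1,11--
  14 | -11-,1--0,1-1-,11--
  15 | -1-1,-11-,1-1-,11--
Essential prime implicants: -11-, 1-1-
Petrick residual → -000, 0-01, 11--
Minimum SOP uses 5 PIs: b'c'd' + bc + a'c'd + ac + ab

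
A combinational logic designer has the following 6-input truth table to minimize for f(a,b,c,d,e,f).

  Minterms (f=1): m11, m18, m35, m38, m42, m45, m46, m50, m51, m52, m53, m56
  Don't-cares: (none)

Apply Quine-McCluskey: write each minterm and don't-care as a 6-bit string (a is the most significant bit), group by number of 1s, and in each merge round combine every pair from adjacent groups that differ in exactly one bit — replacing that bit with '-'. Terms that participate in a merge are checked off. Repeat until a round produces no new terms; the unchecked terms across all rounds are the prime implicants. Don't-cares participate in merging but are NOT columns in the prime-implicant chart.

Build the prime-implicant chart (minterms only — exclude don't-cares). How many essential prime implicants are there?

8

[col 0] 001011, 010010*, 100011*, 100110*, 101010*, 101101, 101110*, 110010*, 110011*, 110100*, 110101*, 111000
[col 1] -10010, 1-0011, 10-110, 101-10, 11001-, 11010-
Prime implicants: -10010, 001011, 1-0011, 10-110, 101-10, 101101, 11001-, 11010-, 111000
PI chart (minterm → PIs covering it):
  11 | 001011  (sole → essential)
  18 | -10010  (sole → essential)
  35 | 1-0011  (sole → essential)
  38 | 10-110  (sole → essential)
  42 | 101-10  (sole → essential)
  45 | 101101  (sole → essential)
  46 | 10-110,101-10
  50 | -10010,11001-
  51 | 1-0011,11001-
  52 | 11010-  (sole → essential)
  53 | 11010-  (sole → essential)
  56 | 111000  (sole → essential)
Essential prime implicants: -10010, 001011, 1-0011, 10-110, 101-10, 101101, 11010-, 111000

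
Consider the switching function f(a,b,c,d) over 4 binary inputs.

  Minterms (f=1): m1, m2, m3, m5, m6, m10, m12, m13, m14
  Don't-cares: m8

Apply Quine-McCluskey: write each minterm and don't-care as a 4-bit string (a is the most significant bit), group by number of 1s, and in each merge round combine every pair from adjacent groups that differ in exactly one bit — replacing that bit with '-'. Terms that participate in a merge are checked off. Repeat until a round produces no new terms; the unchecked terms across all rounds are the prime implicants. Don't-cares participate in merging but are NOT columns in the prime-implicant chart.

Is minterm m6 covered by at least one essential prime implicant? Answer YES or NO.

YES

Round 0: 0001✓ 0010✓ 0011✓ 0101✓ 0110✓ 1000✓ 1010✓ 1100✓ 1101✓ 1110✓
Round 1: -010✓ -101 -110✓ 0-01 0-10✓ 00-1 001- 1-00✓ 1-10✓ 10-0✓ 11-0✓ 110-
Round 2: --10 1--0
PIs = {--10, -101, 0-01, 00-1, 001-, 1--0, 110-}
Coverage chart:
  m1: 0-01,00-1
  m2: --10,001-
  m3: 00-1,001-
  m5: -101,0-01
  m6: --10 ←essential
  m10: --10,1--0
  m12: 1--0,110-
  m13: -101,110-
  m14: --10,1--0
Essential: --10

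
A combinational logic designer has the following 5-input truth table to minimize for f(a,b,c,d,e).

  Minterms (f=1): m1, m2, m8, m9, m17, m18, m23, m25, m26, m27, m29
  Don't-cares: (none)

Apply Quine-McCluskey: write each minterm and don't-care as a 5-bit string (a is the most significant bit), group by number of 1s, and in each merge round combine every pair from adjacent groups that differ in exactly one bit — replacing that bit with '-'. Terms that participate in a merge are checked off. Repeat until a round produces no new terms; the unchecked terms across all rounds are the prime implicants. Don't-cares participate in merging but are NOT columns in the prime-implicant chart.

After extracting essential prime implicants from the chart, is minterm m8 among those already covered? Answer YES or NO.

YES

size-2^0 implicants → 00001(✓)  00010(✓)  01000(✓)  01001(✓)  10001(✓)  10010(✓)  10111  11001(✓)  11010(✓)  11011(✓)  11101(✓)
size-2^1 implicants → -0001(✓)  -0010  -1001(✓)  0-001(✓)  0100-  1-001(✓)  1-010  11-01  110-1  1101-
size-2^2 implicants → --001
Unchecked terms (primes): --001, -0010, 0100-, 1-010, 10111, 11-01, 110-1, 1101-
Minterm coverage:
  m1 ⊆ --001 [E]
  m2 ⊆ -0010 [E]
  m8 ⊆ 0100- [E]
  m9 ⊆ --001,0100-
  m17 ⊆ --001 [E]
  m18 ⊆ -0010,1-010
  m23 ⊆ 10111 [E]
  m25 ⊆ --001,11-01,110-1
  m26 ⊆ 1-010,1101-
  m27 ⊆ 110-1,1101-
  m29 ⊆ 11-01 [E]
E = {--001, -0010, 0100-, 10111, 11-01}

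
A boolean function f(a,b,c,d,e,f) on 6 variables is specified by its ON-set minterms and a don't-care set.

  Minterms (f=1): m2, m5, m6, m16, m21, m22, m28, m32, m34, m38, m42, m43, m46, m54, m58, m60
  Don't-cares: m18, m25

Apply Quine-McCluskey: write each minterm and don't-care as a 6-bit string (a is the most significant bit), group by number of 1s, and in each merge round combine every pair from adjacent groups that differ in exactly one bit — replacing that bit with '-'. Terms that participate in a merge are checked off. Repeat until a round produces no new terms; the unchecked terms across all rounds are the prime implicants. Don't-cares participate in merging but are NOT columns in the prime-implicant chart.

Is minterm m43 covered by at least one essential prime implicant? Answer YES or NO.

YES

[col 0] 000010*, 000101*, 000110*, 010000*, 010010*, 010101*, 010110*, 011001, 011100*, 100000*, 100010*, 100110*, 101010*, 101011*, 101110*, 110110*, 111010*, 111100*
[col 1] -00010*, -00110*, -10110*, -11100, 0-0010*, 0-0101, 0-0110*, 000-10*, 010-10*, 0100-0, 1-0110*, 1-1010, 10-010*, 10-110*, 100-10*, 1000-0, 101-10*, 10101-
[col 2] --0110, -00-10, 0-0-10, 10--10
Prime implicants: --0110, -00-10, -11100, 0-0-10, 0-0101, 0100-0, 011001, 1-1010, 10--10, 1000-0, 10101-
PI chart (minterm → PIs covering it):
  2 | -00-10,0-0-10
  5 | 0-0101  (sole → essential)
  6 | --0110,-00-10,0-0-10
  16 | 0100-0  (sole → essential)
  21 | 0-0101  (sole → essential)
  22 | --0110,0-0-10
  28 | -11100  (sole → essential)
  32 | 1000-0  (sole → essential)
  34 | -00-10,10--10,1000-0
  38 | --0110,-00-10,10--10
  42 | 1-1010,10--10,10101-
  43 | 10101-  (sole → essential)
  46 | 10--10  (sole → essential)
  54 | --0110  (sole → essential)
  58 | 1-1010  (sole → essential)
  60 | -11100  (sole → essential)
Essential prime implicants: --0110, -11100, 0-0101, 0100-0, 1-1010, 10--10, 1000-0, 10101-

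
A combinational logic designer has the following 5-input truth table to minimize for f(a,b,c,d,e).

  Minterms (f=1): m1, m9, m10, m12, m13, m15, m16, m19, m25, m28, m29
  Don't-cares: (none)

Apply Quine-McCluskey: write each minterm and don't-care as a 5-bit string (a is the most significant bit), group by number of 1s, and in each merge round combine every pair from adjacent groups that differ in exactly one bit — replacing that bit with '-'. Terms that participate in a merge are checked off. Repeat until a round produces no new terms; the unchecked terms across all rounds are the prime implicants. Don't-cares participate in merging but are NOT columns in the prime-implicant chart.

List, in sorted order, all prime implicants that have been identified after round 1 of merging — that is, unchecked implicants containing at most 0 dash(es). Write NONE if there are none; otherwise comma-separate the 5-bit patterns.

01010, 10000, 10011

size-2^0 implicants → 00001(✓)  01001(✓)  01010  01100(✓)  01101(✓)  01111(✓)  10000  10011  11001(✓)  11100(✓)  11101(✓)
size-2^1 implicants → -1001(✓)  -1100(✓)  -1101(✓)  0-001  01-01(✓)  011-1  0110-(✓)  11-01(✓)  1110-(✓)
size-2^2 implicants → -1-01  -110-
Unchecked terms (primes): -1-01, -110-, 0-001, 01010, 011-1, 10000, 10011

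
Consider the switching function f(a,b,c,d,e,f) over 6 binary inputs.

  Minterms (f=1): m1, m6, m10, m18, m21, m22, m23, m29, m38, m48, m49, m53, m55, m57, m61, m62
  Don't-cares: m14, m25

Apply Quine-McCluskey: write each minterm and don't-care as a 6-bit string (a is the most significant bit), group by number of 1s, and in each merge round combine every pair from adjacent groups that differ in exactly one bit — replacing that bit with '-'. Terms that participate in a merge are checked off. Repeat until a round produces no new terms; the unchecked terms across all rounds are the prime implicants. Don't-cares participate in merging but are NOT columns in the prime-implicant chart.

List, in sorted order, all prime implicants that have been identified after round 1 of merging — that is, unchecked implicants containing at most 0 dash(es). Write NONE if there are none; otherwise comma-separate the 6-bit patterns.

000001, 111110

[col 0] 000001, 000110*, 001010*, 001110*, 010010*, 010101*, 010110*, 010111*, 011001*, 011101*, 100110*, 110000*, 110001*, 110101*, 110111*, 111001*, 111101*, 111110
[col 1] -00110, -10101*, -10111*, -11001*, -11101*, 0-0110, 00-110, 001-10, 01-101*, 010-10, 0101-1*, 01011-, 011-01*, 11-001*, 11-101*, 110-01*, 11000-, 1101-1*, 111-01*
[col 2] -1-101, -101-1, -11-01, 11--01
Prime implicants: -00110, -1-101, -101-1, -11-01, 0-0110, 00-110, 000001, 001-10, 010-10, 01011-, 11--01, 11000-, 111110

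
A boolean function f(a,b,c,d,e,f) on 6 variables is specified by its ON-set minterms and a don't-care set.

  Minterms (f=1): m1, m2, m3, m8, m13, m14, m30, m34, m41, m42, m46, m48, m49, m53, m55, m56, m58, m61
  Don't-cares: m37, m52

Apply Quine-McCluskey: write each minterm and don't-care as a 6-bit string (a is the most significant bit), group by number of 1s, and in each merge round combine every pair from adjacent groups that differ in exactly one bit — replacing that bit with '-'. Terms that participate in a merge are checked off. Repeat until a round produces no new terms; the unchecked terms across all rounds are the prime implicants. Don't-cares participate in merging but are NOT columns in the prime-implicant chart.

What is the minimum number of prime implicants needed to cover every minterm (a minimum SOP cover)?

11

[col 0] 000001*, 000010*, 000011*, 001000, 001101, 001110*, 011110*, 100010*, 100101*, 101001, 101010*, 101110*, 110000*, 110001*, 110100*, 110101*, 110111*, 111000*, 111010*, 111101*
[col 1] -00010, -01110, 0-1110, 0000-1, 00001-, 1-0101, 1-1010, 10-010, 101-10, 11-000, 11-101, 110-00*, 110-01*, 11000-*, 1101-1, 11010-*, 1110-0
[col 2] 110-0-
Prime implicants: -00010, -01110, 0-1110, 0000-1, 00001-, 001000, 001101, 1-0101, 1-1010, 10-010, 101-10, 101001, 11-000, 11-101, 110-0-, 1101-1, 1110-0
PI chart (minterm → PIs covering it):
  1 | 0000-1  (sole → essential)
  2 | -00010,00001-
  3 | 0000-1,00001-
  8 | 001000  (sole → essential)
  13 | 001101  (sole → essential)
  14 | -01110,0-1110
  30 | 0-1110  (sole → essential)
  34 | -00010,10-010
  41 | 101001  (sole → essential)
  42 | 1-1010,10-010,101-10
  46 | -01110,101-10
  48 | 11-000,110-0-
  49 | 110-0-  (sole → essential)
  53 | 1-0101,11-101,110-0-,1101-1
  55 | 1101-1  (sole → essential)
  56 | 11-000,1110-0
  58 | 1-1010,1110-0
  61 | 11-101  (sole → essential)
Essential prime implicants: 0-1110, 0000-1, 001000, 001101, 101001, 11-101, 110-0-, 1101-1
Petrick residual → -00010, 101-10, 1110-0
Minimum SOP uses 11 PIs: b'c'd'ef' + a'cdef' + a'b'c'd'f + a'b'cd'e'f' + a'b'cde'f + ab'cef' + ab'cd'e'f + abde'f + abc'e' + abc'df + abcd'f'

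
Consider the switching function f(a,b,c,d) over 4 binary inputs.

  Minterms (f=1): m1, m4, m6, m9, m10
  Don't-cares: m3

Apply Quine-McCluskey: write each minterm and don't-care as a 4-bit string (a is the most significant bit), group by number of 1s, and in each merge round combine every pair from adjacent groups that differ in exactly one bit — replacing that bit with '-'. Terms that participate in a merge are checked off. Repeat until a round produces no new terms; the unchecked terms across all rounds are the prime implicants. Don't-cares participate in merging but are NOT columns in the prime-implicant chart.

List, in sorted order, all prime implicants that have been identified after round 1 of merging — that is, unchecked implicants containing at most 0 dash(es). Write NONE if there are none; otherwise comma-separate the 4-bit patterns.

size-2^0 implicants → 0001(✓)  0011(✓)  0100(✓)  0110(✓)  1001(✓)  1010
size-2^1 implicants → -001  00-1  01-0
Unchecked terms (primes): -001, 00-1, 01-0, 1010

1010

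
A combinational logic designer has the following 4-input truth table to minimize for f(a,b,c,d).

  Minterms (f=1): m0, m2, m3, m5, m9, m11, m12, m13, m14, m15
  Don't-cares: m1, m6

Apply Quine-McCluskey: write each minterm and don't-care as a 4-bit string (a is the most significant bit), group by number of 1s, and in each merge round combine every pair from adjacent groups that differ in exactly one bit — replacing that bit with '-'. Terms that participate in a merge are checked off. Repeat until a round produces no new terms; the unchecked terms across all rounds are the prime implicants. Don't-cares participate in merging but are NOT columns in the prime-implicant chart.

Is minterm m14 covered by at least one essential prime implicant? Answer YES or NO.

YES

Round 0: 0000✓ 0001✓ 0010✓ 0011✓ 0101✓ 0110✓ 1001✓ 1011✓ 1100✓ 1101✓ 1110✓ 1111✓
Round 1: -001✓ -011✓ -101✓ -110 0-01✓ 0-10 00-0✓ 00-1✓ 000-✓ 001-✓ 1-01✓ 1-11✓ 10-1✓ 11-0✓ 11-1✓ 110-✓ 111-✓
Round 2: --01 -0-1 00-- 1--1 11--
PIs = {--01, -0-1, -110, 0-10, 00--, 1--1, 11--}
Coverage chart:
  m0: 00-- ←essential
  m2: 0-10,00--
  m3: -0-1,00--
  m5: --01 ←essential
  m9: --01,-0-1,1--1
  m11: -0-1,1--1
  m12: 11-- ←essential
  m13: --01,1--1,11--
  m14: -110,11--
  m15: 1--1,11--
Essential: --01, 00--, 11--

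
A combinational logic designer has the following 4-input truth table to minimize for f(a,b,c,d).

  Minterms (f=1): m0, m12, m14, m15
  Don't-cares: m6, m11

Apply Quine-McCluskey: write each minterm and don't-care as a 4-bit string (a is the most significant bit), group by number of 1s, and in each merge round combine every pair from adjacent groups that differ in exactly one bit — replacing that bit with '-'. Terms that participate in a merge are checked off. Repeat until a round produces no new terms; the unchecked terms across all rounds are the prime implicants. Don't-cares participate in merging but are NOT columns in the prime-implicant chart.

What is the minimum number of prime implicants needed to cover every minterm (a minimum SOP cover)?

size-2^0 implicants → 0000  0110(✓)  1011(✓)  1100(✓)  1110(✓)  1111(✓)
size-2^1 implicants → -110  1-11  11-0  111-
Unchecked terms (primes): -110, 0000, 1-11, 11-0, 111-
Minterm coverage:
  m0 ⊆ 0000 [E]
  m12 ⊆ 11-0 [E]
  m14 ⊆ -110,11-0,111-
  m15 ⊆ 1-11,111-
E = {0000, 11-0}
Petrick residual → 1-11
Cover = a'b'c'd' + acd + abd'  |cover|=3

3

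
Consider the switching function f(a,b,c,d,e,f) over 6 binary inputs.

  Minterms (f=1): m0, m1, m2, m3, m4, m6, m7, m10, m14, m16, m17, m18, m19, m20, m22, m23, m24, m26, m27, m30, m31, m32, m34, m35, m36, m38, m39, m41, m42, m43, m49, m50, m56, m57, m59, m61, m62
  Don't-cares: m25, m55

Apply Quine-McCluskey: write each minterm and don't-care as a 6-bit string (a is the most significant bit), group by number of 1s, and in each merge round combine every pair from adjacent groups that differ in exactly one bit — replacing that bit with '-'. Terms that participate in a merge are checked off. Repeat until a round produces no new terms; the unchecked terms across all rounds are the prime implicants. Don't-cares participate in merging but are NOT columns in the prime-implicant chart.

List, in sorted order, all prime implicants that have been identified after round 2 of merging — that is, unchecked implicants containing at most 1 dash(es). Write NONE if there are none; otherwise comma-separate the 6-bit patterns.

Round 0: 000000✓ 000001✓ 000010✓ 000011✓ 000100✓ 000110✓ 000111✓ 001010✓ 001110✓ 010000✓ 010001✓ 010010✓ 010011✓ 010100✓ 010110✓ 010111✓ 011000✓ 011001✓ 011010✓ 011011✓ 011110✓ 011111✓ 100000✓ 100010✓ 100011✓ 100100✓ 100110✓ 100111✓ 101001✓ 101010✓ 101011✓ 110001✓ 110010✓ 110111✓ 111000✓ 111001✓ 111011✓ 111101✓ 111110✓
Round 1: -00000✓ -00010✓ -00011✓ -00100✓ -00110✓ -00111✓ -01010✓ -10001✓ -10010✓ -10111✓ -11000✓ -11001✓ -11011✓ -11110 0-0000✓ 0-0001✓ 0-0010✓ 0-0011✓ 0-0100✓ 0-0110✓ 0-0111✓ 0-1010✓ 0-1110✓ 00-010✓ 00-110✓ 000-00✓ 000-10✓ 000-11✓ 0000-0✓ 0000-1✓ 00000-✓ 00001-✓ 0001-0✓ 00011-✓ 001-10✓ 01-000✓ 01-001✓ 01-010✓ 01-011✓ 01-110✓ 01-111✓ 010-00✓ 010-10✓ 010-11✓ 0100-0✓ 0100-1✓ 01000-✓ 01001-✓ 0101-0✓ 01011-✓ 011-10✓ 011-11✓ 0110-0✓ 0110-1✓ 01100-✓ 01101-✓ 01111-✓ 1-0010✓ 1-0111✓ 1-1001✓ 1-1011✓ 10-010✓ 10-011✓ 100-00✓ 100-10✓ 100-11✓ 1000-0✓ 10001-✓ 1001-0✓ 10011-✓ 1010-1✓ 10101-✓ 11-001✓ 111-01 1110-1✓ 11100-✓
Round 2: --0010 --0111 -0-010 -00-00✓ -00-10✓ -00-11✓ -000-0✓ -0001-✓ -001-0✓ -0011-✓ -1-001 -110-1 -1100- 0--010✓ 0--110✓ 0-0-00✓ 0-0-10✓ 0-0-11✓ 0-00-0✓ 0-00-1✓ 0-000-✓ 0-001-✓ 0-01-0✓ 0-011-✓ 0-1-10✓ 00--10✓ 000--0✓ 000-1-✓ 0000--✓ 01--10✓ 01--11✓ 01-0-0✓ 01-0-1✓ 01-00-✓ 01-01-✓ 01-11-✓ 010--0✓ 010-1-✓ 0100--✓ 011-1-✓ 0110--✓ 1-10-1 10-01- 100--0✓ 100-1-✓
Round 3: -00--0 -00-1- 0---10 0-0--0 0-0-1- 0-00-- 01--1- 01-0--
PIs = {--0010, --0111, -0-010, -00--0, -00-1-, -1-001, -110-1, -1100-, -11110, 0---10, 0-0--0, 0-0-1-, 0-00--, 01--1-, 01-0--, 1-10-1, 10-01-, 111-01}

-11110, 111-01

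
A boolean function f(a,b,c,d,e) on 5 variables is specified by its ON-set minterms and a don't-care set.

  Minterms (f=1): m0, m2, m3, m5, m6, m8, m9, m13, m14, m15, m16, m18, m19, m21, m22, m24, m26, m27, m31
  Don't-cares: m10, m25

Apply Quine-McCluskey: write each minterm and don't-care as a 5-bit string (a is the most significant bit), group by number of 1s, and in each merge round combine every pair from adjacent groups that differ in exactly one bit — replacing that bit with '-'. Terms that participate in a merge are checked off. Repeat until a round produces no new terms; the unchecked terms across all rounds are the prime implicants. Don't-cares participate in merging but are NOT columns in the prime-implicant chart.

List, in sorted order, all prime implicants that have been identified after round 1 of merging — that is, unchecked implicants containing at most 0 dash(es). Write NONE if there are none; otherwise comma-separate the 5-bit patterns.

[col 0] 00000*, 00010*, 00011*, 00101*, 00110*, 01000*, 01001*, 01010*, 01101*, 01110*, 01111*, 10000*, 10010*, 10011*, 10101*, 10110*, 11000*, 11001*, 11010*, 11011*, 11111*
[col 1] -0000*, -0010*, -0011*, -0101, -0110*, -1000*, -1001*, -1010*, -1111, 0-000*, 0-010*, 0-101, 0-110*, 00-10*, 000-0*, 0001-*, 01-01, 01-10*, 010-0*, 0100-*, 011-1, 0111-, 1-000*, 1-010*, 1-011*, 10-10*, 100-0*, 1001-*, 11-11, 110-0*, 110-1*, 1100-*, 1101-*
[col 2] --000*, --010*, -0-10, -00-0*, -001-, -10-0*, -100-, 0--10, 0-0-0*, 1-0-0*, 1-01-, 110--
[col 3] --0-0
Prime implicants: --0-0, -0-10, -001-, -0101, -100-, -1111, 0--10, 0-101, 01-01, 011-1, 0111-, 1-01-, 11-11, 110--

NONE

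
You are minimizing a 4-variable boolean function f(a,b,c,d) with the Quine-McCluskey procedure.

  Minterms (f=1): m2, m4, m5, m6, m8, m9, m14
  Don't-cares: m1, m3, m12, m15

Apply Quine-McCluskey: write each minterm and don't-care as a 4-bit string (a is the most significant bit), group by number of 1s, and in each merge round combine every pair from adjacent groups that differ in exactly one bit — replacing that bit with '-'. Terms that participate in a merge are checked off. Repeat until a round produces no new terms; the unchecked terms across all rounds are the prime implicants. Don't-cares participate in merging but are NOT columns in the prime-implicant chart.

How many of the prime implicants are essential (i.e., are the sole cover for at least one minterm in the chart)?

0

size-2^0 implicants → 0001(✓)  0010(✓)  0011(✓)  0100(✓)  0101(✓)  0110(✓)  1000(✓)  1001(✓)  1100(✓)  1110(✓)  1111(✓)
size-2^1 implicants → -001  -100(✓)  -110(✓)  0-01  0-10  00-1  001-  01-0(✓)  010-  1-00  100-  11-0(✓)  111-
size-2^2 implicants → -1-0
Unchecked terms (primes): -001, -1-0, 0-01, 0-10, 00-1, 001-, 010-, 1-00, 100-, 111-
Minterm coverage:
  m2 ⊆ 0-10,001-
  m4 ⊆ -1-0,010-
  m5 ⊆ 0-01,010-
  m6 ⊆ -1-0,0-10
  m8 ⊆ 1-00,100-
  m9 ⊆ -001,100-
  m14 ⊆ -1-0,111-
(no essential prime implicants)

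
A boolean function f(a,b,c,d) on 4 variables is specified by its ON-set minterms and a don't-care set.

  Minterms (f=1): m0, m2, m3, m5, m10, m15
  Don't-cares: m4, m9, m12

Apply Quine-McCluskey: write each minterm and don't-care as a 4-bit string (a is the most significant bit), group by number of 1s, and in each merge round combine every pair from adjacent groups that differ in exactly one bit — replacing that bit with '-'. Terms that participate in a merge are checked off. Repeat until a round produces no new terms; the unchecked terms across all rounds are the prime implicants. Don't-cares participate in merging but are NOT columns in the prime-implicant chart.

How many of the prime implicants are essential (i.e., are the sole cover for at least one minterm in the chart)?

Round 0: 0000✓ 0010✓ 0011✓ 0100✓ 0101✓ 1001 1010✓ 1100✓ 1111
Round 1: -010 -100 0-00 00-0 001- 010-
PIs = {-010, -100, 0-00, 00-0, 001-, 010-, 1001, 1111}
Coverage chart:
  m0: 0-00,00-0
  m2: -010,00-0,001-
  m3: 001- ←essential
  m5: 010- ←essential
  m10: -010 ←essential
  m15: 1111 ←essential
Essential: -010, 001-, 010-, 1111

4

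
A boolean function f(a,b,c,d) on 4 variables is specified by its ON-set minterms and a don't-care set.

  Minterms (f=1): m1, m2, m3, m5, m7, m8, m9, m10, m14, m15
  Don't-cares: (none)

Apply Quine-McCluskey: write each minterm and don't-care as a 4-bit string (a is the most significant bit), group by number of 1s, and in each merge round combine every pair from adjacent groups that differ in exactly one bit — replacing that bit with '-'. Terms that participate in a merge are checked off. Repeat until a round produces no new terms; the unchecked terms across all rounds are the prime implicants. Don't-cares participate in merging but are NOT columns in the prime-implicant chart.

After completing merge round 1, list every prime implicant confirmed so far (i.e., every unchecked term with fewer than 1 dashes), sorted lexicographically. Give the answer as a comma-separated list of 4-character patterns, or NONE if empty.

[col 0] 0001*, 0010*, 0011*, 0101*, 0111*, 1000*, 1001*, 1010*, 1110*, 1111*
[col 1] -001, -010, -111, 0-01*, 0-11*, 00-1*, 001-, 01-1*, 1-10, 10-0, 100-, 111-
[col 2] 0--1
Prime implicants: -001, -010, -111, 0--1, 001-, 1-10, 10-0, 100-, 111-

NONE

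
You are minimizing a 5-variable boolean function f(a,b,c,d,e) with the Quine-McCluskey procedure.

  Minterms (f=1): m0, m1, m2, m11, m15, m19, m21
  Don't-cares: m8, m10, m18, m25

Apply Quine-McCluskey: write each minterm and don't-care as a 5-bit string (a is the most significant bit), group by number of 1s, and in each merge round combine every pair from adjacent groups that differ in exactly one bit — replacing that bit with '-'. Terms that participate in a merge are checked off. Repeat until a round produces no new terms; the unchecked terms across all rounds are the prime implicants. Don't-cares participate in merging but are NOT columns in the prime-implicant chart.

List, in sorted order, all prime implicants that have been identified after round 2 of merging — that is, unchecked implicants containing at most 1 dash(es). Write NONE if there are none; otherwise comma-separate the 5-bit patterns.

size-2^0 implicants → 00000(✓)  00001(✓)  00010(✓)  01000(✓)  01010(✓)  01011(✓)  01111(✓)  10010(✓)  10011(✓)  10101  11001
size-2^1 implicants → -0010  0-000(✓)  0-010(✓)  000-0(✓)  0000-  01-11  010-0(✓)  0101-  1001-
size-2^2 implicants → 0-0-0
Unchecked terms (primes): -0010, 0-0-0, 0000-, 01-11, 0101-, 1001-, 10101, 11001

-0010, 0000-, 01-11, 0101-, 1001-, 10101, 11001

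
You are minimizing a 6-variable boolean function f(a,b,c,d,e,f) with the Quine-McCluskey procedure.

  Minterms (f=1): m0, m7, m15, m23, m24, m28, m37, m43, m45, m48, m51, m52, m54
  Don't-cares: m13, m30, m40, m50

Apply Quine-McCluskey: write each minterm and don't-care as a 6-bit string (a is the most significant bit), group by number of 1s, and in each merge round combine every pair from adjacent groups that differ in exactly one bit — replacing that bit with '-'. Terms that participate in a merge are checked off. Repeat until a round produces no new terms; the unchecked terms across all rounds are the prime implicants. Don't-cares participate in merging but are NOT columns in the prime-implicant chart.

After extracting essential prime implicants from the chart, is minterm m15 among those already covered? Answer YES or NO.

NO

Round 0: 000000 000111✓ 001101✓ 001111✓ 010111✓ 011000✓ 011100✓ 011110✓ 100101✓ 101000 101011 101101✓ 110000✓ 110010✓ 110011✓ 110100✓ 110110✓
Round 1: -01101 0-0111 00-111 0011-1 011-00 0111-0 10-101 110-00✓ 110-10✓ 1100-0✓ 11001- 1101-0✓
Round 2: 110--0
PIs = {-01101, 0-0111, 00-111, 000000, 0011-1, 011-00, 0111-0, 10-101, 101000, 101011, 110--0, 11001-}
Coverage chart:
  m0: 000000 ←essential
  m7: 0-0111,00-111
  m15: 00-111,0011-1
  m23: 0-0111 ←essential
  m24: 011-00 ←essential
  m28: 011-00,0111-0
  m37: 10-101 ←essential
  m43: 101011 ←essential
  m45: -01101,10-101
  m48: 110--0 ←essential
  m51: 11001- ←essential
  m52: 110--0 ←essential
  m54: 110--0 ←essential
Essential: 0-0111, 000000, 011-00, 10-101, 101011, 110--0, 11001-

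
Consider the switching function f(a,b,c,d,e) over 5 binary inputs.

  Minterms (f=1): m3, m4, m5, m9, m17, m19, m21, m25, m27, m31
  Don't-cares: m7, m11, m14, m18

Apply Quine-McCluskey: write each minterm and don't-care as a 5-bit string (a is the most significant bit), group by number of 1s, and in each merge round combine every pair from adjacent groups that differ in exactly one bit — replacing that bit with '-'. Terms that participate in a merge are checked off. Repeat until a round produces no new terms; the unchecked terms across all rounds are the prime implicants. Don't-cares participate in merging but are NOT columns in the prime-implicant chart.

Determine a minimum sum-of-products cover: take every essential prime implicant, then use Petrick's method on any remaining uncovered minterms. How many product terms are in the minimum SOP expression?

size-2^0 implicants → 00011(✓)  00100(✓)  00101(✓)  00111(✓)  01001(✓)  01011(✓)  01110  10001(✓)  10010(✓)  10011(✓)  10101(✓)  11001(✓)  11011(✓)  11111(✓)
size-2^1 implicants → -0011(✓)  -0101  -1001(✓)  -1011(✓)  0-011(✓)  00-11  001-1  0010-  010-1(✓)  1-001(✓)  1-011(✓)  10-01  100-1(✓)  1001-  11-11  110-1(✓)
size-2^2 implicants → --011  -10-1  1-0-1
Unchecked terms (primes): --011, -0101, -10-1, 00-11, 001-1, 0010-, 01110, 1-0-1, 10-01, 1001-, 11-11
Minterm coverage:
  m3 ⊆ --011,00-11
  m4 ⊆ 0010- [E]
  m5 ⊆ -0101,001-1,0010-
  m9 ⊆ -10-1 [E]
  m17 ⊆ 1-0-1,10-01
  m19 ⊆ --011,1-0-1,1001-
  m21 ⊆ -0101,10-01
  m25 ⊆ -10-1,1-0-1
  m27 ⊆ --011,-10-1,1-0-1,11-11
  m31 ⊆ 11-11 [E]
E = {-10-1, 0010-, 11-11}
Petrick residual → --011, 10-01
Cover = c'de + bc'e + a'b'cd' + ab'd'e + abde  |cover|=5

5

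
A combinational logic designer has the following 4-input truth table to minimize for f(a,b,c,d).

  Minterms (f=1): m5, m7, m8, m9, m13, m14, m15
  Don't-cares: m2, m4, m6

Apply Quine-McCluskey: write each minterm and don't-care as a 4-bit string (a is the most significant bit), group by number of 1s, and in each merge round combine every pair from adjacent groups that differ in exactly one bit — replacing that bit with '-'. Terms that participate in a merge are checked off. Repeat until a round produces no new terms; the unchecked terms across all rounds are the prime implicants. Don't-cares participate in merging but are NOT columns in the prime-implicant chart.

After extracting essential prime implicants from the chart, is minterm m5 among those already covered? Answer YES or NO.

[col 0] 0010*, 0100*, 0101*, 0110*, 0111*, 1000*, 1001*, 1101*, 1110*, 1111*
[col 1] -101*, -110*, -111*, 0-10, 01-0*, 01-1*, 010-*, 011-*, 1-01, 100-, 11-1*, 111-*
[col 2] -1-1, -11-, 01--
Prime implicants: -1-1, -11-, 0-10, 01--, 1-01, 100-
PI chart (minterm → PIs covering it):
  5 | -1-1,01--
  7 | -1-1,-11-,01--
  8 | 100-  (sole → essential)
  9 | 1-01,100-
  13 | -1-1,1-01
  14 | -11-  (sole → essential)
  15 | -1-1,-11-
Essential prime implicants: -11-, 100-

NO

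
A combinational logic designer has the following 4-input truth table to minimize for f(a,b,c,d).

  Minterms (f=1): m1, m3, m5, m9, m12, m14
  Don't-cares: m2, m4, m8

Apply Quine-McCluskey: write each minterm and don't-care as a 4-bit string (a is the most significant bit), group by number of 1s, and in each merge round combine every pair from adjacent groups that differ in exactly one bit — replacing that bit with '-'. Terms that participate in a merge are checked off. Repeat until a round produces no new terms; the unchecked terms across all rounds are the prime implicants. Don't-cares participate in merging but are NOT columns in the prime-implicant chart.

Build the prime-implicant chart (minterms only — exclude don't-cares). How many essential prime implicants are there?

1

Round 0: 0001✓ 0010✓ 0011✓ 0100✓ 0101✓ 1000✓ 1001✓ 1100✓ 1110✓
Round 1: -001 -100 0-01 00-1 001- 010- 1-00 100- 11-0
PIs = {-001, -100, 0-01, 00-1, 001-, 010-, 1-00, 100-, 11-0}
Coverage chart:
  m1: -001,0-01,00-1
  m3: 00-1,001-
  m5: 0-01,010-
  m9: -001,100-
  m12: -100,1-00,11-0
  m14: 11-0 ←essential
Essential: 11-0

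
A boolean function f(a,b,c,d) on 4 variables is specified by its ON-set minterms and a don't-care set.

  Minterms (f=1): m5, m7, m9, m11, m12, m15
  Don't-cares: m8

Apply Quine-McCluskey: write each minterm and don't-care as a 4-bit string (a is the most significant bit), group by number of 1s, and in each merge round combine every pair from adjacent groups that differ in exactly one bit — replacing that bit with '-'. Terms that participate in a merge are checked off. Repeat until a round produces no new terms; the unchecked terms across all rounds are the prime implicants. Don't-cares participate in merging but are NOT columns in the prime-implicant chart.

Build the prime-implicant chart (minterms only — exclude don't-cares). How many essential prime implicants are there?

size-2^0 implicants → 0101(✓)  0111(✓)  1000(✓)  1001(✓)  1011(✓)  1100(✓)  1111(✓)
size-2^1 implicants → -111  01-1  1-00  1-11  10-1  100-
Unchecked terms (primes): -111, 01-1, 1-00, 1-11, 10-1, 100-
Minterm coverage:
  m5 ⊆ 01-1 [E]
  m7 ⊆ -111,01-1
  m9 ⊆ 10-1,100-
  m11 ⊆ 1-11,10-1
  m12 ⊆ 1-00 [E]
  m15 ⊆ -111,1-11
E = {01-1, 1-00}

2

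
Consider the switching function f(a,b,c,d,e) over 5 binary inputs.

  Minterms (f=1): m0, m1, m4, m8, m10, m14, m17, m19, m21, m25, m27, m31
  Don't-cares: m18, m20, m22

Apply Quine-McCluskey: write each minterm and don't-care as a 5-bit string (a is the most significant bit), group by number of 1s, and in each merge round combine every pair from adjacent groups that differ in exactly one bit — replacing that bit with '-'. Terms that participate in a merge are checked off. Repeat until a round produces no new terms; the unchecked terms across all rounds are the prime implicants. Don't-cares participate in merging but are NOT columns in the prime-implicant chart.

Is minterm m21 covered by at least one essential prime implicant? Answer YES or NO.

[col 0] 00000*, 00001*, 00100*, 01000*, 01010*, 01110*, 10001*, 10010*, 10011*, 10100*, 10101*, 10110*, 11001*, 11011*, 11111*
[col 1] -0001, -0100, 0-000, 00-00, 0000-, 01-10, 010-0, 1-001*, 1-011*, 10-01, 10-10, 100-1*, 1001-, 101-0, 1010-, 11-11, 110-1*
[col 2] 1-0-1
Prime implicants: -0001, -0100, 0-000, 00-00, 0000-, 01-10, 010-0, 1-0-1, 10-01, 10-10, 1001-, 101-0, 1010-, 11-11
PI chart (minterm → PIs covering it):
  0 | 0-000,00-00,0000-
  1 | -0001,0000-
  4 | -0100,00-00
  8 | 0-000,010-0
  10 | 01-10,010-0
  14 | 01-10  (sole → essential)
  17 | -0001,1-0-1,10-01
  19 | 1-0-1,1001-
  21 | 10-01,1010-
  25 | 1-0-1  (sole → essential)
  27 | 1-0-1,11-11
  31 | 11-11  (sole → essential)
Essential prime implicants: 01-10, 1-0-1, 11-11

NO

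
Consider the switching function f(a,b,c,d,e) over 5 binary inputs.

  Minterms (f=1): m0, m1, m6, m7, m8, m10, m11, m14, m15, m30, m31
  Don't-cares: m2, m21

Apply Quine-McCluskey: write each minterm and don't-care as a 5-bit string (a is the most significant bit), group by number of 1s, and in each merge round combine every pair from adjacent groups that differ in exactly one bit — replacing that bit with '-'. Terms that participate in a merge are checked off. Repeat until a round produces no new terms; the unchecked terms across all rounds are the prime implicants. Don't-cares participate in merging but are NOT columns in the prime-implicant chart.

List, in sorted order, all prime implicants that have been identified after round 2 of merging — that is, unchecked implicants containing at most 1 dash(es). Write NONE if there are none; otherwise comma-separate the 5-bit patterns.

size-2^0 implicants → 00000(✓)  00001(✓)  00010(✓)  00110(✓)  00111(✓)  01000(✓)  01010(✓)  01011(✓)  01110(✓)  01111(✓)  10101  11110(✓)  11111(✓)
size-2^1 implicants → -1110(✓)  -1111(✓)  0-000(✓)  0-010(✓)  0-110(✓)  0-111(✓)  00-10(✓)  000-0(✓)  0000-  0011-(✓)  01-10(✓)  01-11(✓)  010-0(✓)  0101-(✓)  0111-(✓)  1111-(✓)
size-2^2 implicants → -111-  0--10  0-0-0  0-11-  01-1-
Unchecked terms (primes): -111-, 0--10, 0-0-0, 0-11-, 0000-, 01-1-, 10101

0000-, 10101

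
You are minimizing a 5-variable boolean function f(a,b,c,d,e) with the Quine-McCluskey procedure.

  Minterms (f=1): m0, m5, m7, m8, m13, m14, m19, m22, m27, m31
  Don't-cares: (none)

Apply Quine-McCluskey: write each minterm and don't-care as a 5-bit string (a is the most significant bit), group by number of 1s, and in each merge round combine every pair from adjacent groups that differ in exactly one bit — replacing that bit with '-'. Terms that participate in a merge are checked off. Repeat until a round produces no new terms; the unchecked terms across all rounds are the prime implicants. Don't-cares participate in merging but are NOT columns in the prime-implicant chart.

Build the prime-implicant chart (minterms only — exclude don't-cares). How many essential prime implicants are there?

7

[col 0] 00000*, 00101*, 00111*, 01000*, 01101*, 01110, 10011*, 10110, 11011*, 11111*
[col 1] 0-000, 0-101, 001-1, 1-011, 11-11
Prime implicants: 0-000, 0-101, 001-1, 01110, 1-011, 10110, 11-11
PI chart (minterm → PIs covering it):
  0 | 0-000  (sole → essential)
  5 | 0-101,001-1
  7 | 001-1  (sole → essential)
  8 | 0-000  (sole → essential)
  13 | 0-101  (sole → essential)
  14 | 01110  (sole → essential)
  19 | 1-011  (sole → essential)
  22 | 10110  (sole → essential)
  27 | 1-011,11-11
  31 | 11-11  (sole → essential)
Essential prime implicants: 0-000, 0-101, 001-1, 01110, 1-011, 10110, 11-11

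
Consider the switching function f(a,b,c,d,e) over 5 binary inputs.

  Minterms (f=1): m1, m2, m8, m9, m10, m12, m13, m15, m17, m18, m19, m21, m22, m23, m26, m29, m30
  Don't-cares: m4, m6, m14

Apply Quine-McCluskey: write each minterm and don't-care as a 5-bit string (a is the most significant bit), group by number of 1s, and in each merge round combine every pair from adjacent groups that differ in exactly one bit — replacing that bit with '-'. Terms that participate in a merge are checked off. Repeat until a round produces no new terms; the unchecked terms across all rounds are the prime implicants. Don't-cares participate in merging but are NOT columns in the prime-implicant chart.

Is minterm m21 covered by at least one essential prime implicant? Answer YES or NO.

NO

[col 0] 00001*, 00010*, 00100*, 00110*, 01000*, 01001*, 01010*, 01100*, 01101*, 01110*, 01111*, 10001*, 10010*, 10011*, 10101*, 10110*, 10111*, 11010*, 11101*, 11110*
[col 1] -0001, -0010*, -0110*, -1010*, -1101, -1110*, 0-001, 0-010*, 0-100*, 0-110*, 00-10*, 001-0*, 01-00*, 01-01*, 01-10*, 010-0*, 0100-*, 011-0*, 011-1*, 0110-*, 0111-*, 1-010*, 1-101, 1-110*, 10-01*, 10-10*, 10-11*, 100-1*, 1001-*, 101-1*, 1011-*, 11-10*
[col 2] --010*, --110*, -0-10*, -1-10*, 0--10*, 0-1-0, 01--0, 01-0-, 011--, 1--10*, 10--1, 10-1-
[col 3] ---10
Prime implicants: ---10, -0001, -1101, 0-001, 0-1-0, 01--0, 01-0-, 011--, 1-101, 10--1, 10-1-
PI chart (minterm → PIs covering it):
  1 | -0001,0-001
  2 | ---10  (sole → essential)
  8 | 01--0,01-0-
  9 | 0-001,01-0-
  10 | ---10,01--0
  12 | 0-1-0,01--0,01-0-,011--
  13 | -1101,01-0-,011--
  15 | 011--  (sole → essential)
  17 | -0001,10--1
  18 | ---10,10-1-
  19 | 10--1,10-1-
  21 | 1-101,10--1
  22 | ---10,10-1-
  23 | 10--1,10-1-
  26 | ---10  (sole → essential)
  29 | -1101,1-101
  30 | ---10  (sole → essential)
Essential prime implicants: ---10, 011--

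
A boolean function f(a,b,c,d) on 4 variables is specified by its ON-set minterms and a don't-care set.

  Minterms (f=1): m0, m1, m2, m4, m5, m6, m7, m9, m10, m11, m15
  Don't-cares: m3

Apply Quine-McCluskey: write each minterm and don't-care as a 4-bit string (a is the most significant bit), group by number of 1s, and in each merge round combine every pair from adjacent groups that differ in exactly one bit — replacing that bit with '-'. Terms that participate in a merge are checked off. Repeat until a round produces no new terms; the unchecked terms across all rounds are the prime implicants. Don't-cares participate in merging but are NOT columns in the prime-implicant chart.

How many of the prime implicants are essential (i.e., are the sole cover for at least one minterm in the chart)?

[col 0] 0000*, 0001*, 0010*, 0011*, 0100*, 0101*, 0110*, 0111*, 1001*, 1010*, 1011*, 1111*
[col 1] -001*, -010*, -011*, -111*, 0-00*, 0-01*, 0-10*, 0-11*, 00-0*, 00-1*, 000-*, 001-*, 01-0*, 01-1*, 010-*, 011-*, 1-11*, 10-1*, 101-*
[col 2] --11, -0-1, -01-, 0--0*, 0--1*, 0-0-*, 0-1-*, 00--*, 01--*
[col 3] 0---
Prime implicants: --11, -0-1, -01-, 0---
PI chart (minterm → PIs covering it):
  0 | 0---  (sole → essential)
  1 | -0-1,0---
  2 | -01-,0---
  4 | 0---  (sole → essential)
  5 | 0---  (sole → essential)
  6 | 0---  (sole → essential)
  7 | --11,0---
  9 | -0-1  (sole → essential)
  10 | -01-  (sole → essential)
  11 | --11,-0-1,-01-
  15 | --11  (sole → essential)
Essential prime implicants: --11, -0-1, -01-, 0---

4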